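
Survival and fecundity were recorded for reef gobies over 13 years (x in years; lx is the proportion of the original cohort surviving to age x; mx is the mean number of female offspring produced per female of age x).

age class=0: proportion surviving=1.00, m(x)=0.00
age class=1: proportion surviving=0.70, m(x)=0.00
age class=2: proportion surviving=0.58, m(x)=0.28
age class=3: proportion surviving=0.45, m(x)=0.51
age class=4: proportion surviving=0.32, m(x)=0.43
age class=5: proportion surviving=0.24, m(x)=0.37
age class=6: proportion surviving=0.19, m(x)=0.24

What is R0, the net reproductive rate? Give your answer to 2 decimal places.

0.66

lx·mx by age: 0, 0, 0.1624, 0.2295, 0.1376, 0.0888, 0.0456
R0 = Σ lx·mx = 0.6639 → 0.66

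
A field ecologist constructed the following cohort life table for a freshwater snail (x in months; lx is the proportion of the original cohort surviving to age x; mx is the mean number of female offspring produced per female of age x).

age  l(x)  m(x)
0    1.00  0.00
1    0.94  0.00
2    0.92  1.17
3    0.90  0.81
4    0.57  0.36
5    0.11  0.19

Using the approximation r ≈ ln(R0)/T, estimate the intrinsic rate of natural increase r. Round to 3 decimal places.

0.273

R0 = Σ lx·mx = 0 + 0 + 1.0764 + 0.729 + 0.2052 + 0.0209 = 2.0315
Σ x·lx·mx = 5.2651; T = 5.2651/2.0315 = 2.59173…
r ≈ ln(R0)/T = ln(2.0315)/2.59173… = 0.27348… → 0.273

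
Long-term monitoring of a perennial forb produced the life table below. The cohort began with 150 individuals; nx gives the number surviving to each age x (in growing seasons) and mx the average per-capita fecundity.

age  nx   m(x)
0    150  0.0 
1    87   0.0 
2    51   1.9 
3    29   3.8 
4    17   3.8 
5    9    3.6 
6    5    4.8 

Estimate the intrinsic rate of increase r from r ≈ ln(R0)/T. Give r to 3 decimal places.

0.236

lx = nx/n0 = nx/150: 1, 0.58, 0.34, 0.19333…, 0.11333…, 0.06, 0.03333…
R0 = Σ lx·mx = 0 + 0 + 0.646 + 0.73467… + 0.43067… + 0.216 + 0.16… = 2.187333…
Σ x·lx·mx = 7.258667…; T = 7.258667…/2.187333… = 3.3185…
r ≈ ln(R0)/T = ln(2.187333…)/3.3185… = 0.23585… → 0.236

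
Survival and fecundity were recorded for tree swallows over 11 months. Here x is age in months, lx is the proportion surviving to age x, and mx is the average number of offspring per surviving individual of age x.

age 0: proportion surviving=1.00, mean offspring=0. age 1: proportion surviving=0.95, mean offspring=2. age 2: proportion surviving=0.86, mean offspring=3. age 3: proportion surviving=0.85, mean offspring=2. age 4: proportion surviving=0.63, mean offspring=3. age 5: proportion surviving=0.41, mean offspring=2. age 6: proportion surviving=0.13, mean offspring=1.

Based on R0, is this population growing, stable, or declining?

R0 = Σ lx·mx = 0 + 1.9 + 2.58 + 1.7 + 1.89 + 0.82 + 0.13 = 9.02
R0 > 1, so the population is growing.

growing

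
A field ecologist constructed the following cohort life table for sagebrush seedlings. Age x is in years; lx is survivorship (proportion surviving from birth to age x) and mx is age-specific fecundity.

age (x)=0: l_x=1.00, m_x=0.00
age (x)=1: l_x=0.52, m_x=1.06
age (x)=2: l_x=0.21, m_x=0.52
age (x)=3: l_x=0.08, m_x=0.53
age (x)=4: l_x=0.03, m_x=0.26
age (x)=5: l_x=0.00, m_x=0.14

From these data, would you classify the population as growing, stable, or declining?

R0 = Σ lx·mx = 0 + 0.5512 + 0.1092 + 0.0424 + 0.0078 + 0 = 0.7106
R0 < 1, so the population is declining.

declining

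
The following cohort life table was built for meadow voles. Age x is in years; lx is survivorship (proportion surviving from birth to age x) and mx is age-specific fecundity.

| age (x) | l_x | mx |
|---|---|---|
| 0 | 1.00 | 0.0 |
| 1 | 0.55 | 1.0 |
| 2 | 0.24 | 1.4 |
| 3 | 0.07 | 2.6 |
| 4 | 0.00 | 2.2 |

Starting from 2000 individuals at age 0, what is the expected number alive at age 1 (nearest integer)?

Expected survivors = N0 · l_1 = 2000 × 0.55 = 1100 → 1100

1100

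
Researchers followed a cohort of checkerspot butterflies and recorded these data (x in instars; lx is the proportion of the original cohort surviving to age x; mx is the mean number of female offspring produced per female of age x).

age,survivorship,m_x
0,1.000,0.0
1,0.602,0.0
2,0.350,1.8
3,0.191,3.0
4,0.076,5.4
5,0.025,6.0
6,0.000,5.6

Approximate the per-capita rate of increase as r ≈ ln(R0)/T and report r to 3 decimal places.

R0 = Σ lx·mx = 0 + 0 + 0.63 + 0.573 + 0.4104 + 0.15 + 0 = 1.7634
Σ x·lx·mx = 5.3706; T = 5.3706/1.7634 = 3.04559…
r ≈ ln(R0)/T = ln(1.7634)/3.04559… = 0.18625… → 0.186

0.186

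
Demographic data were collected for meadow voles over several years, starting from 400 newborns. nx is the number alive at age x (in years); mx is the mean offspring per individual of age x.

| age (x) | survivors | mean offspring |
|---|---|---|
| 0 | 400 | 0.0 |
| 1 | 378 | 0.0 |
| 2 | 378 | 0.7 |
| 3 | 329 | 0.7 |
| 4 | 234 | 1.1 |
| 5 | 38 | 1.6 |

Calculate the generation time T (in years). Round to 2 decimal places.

3.14

lx = nx/n0 = nx/400: 1, 0.945, 0.945, 0.8225, 0.585, 0.095
lx·mx: 0, 0, 0.6615, 0.57575, 0.6435, 0.152 → R0 = 2.03275
x·lx·mx: 0, 0, 1.323, 1.72725, 2.574, 0.76 → Σ = 6.38425
T = 6.38425 / 2.03275 = 3.140696… → 3.14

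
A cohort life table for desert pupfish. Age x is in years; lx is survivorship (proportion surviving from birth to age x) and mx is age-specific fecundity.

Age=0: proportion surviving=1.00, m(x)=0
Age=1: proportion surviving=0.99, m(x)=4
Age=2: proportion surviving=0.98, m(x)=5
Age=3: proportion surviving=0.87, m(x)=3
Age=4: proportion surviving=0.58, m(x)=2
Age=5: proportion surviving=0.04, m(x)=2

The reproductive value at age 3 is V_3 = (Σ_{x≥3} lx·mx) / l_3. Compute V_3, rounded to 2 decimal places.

lx·mx for x ≥ 3: 2.61, 1.16, 0.08 → sum = 3.85
V_3 = 3.85 / l_3 = 3.85 / 0.87 = 4.425287… → 4.43

4.43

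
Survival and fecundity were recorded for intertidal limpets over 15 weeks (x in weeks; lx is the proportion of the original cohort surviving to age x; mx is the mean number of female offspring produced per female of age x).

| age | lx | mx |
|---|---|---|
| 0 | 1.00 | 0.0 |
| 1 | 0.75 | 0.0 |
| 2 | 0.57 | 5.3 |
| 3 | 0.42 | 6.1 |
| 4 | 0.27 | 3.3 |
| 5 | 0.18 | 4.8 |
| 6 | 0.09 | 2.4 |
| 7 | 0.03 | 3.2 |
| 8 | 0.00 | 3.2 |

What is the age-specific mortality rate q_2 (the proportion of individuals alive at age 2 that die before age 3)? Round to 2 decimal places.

q_2 = (l_2 − l_3) / l_2 = (0.57 − 0.42) / 0.57
     = 0.15 / 0.57 = 0.263158… → 0.26

0.26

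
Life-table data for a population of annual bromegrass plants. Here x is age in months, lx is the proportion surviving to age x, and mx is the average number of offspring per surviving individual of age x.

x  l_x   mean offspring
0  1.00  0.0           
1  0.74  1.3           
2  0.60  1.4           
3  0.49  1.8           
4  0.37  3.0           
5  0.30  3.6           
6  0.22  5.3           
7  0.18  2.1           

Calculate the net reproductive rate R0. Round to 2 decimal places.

lx·mx by age: 0, 0.962, 0.84, 0.882, 1.11, 1.08, 1.166, 0.378
R0 = Σ lx·mx = 6.418 → 6.42

6.42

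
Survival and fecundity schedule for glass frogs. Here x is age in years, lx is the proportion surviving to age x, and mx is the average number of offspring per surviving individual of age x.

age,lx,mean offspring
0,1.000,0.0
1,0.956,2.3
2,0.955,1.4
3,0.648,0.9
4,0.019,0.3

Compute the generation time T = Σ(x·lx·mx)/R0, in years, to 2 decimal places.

lx·mx: 0, 2.1988, 1.337, 0.5832, 0.0057 → R0 = 4.1247
x·lx·mx: 0, 2.1988, 2.674, 1.7496, 0.0228 → Σ = 6.6452
T = 6.6452 / 4.1247 = 1.611075… → 1.61

1.61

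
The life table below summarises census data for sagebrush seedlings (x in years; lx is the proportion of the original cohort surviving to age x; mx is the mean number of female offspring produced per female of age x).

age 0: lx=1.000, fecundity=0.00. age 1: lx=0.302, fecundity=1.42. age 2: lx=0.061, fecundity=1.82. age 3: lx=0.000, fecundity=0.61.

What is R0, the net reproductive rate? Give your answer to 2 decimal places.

0.54

lx·mx by age: 0, 0.42884, 0.11102, 0
R0 = Σ lx·mx = 0.53986 → 0.54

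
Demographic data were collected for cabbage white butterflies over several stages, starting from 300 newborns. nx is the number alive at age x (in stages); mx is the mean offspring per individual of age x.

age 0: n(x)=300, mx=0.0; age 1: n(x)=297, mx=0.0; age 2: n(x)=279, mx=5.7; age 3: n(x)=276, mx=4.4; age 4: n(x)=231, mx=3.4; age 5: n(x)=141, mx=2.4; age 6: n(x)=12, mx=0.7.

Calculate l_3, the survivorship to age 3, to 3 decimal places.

0.920

l_3 = n_3/n_0 = 276/300 = 0.92 → 0.920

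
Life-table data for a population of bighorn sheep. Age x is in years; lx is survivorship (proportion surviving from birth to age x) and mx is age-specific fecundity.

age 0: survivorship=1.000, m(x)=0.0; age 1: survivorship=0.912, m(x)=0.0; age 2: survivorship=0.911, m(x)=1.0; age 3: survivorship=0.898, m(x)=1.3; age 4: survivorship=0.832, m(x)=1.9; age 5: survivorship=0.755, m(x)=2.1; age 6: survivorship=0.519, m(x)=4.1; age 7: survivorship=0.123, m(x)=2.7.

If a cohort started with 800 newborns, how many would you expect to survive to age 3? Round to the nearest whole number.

Expected survivors = N0 · l_3 = 800 × 0.898 = 718.4 → 718

718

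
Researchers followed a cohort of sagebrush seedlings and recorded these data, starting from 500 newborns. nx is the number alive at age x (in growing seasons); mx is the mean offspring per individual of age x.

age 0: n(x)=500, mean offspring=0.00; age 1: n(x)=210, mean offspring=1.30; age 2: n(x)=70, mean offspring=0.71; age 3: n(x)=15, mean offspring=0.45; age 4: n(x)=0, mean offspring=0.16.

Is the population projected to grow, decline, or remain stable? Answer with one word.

lx = nx/n0 = nx/500: 1, 0.42, 0.14, 0.03, 0
R0 = Σ lx·mx = 0 + 0.546 + 0.0994 + 0.0135 + 0 = 0.6589
R0 < 1, so the population is declining.

declining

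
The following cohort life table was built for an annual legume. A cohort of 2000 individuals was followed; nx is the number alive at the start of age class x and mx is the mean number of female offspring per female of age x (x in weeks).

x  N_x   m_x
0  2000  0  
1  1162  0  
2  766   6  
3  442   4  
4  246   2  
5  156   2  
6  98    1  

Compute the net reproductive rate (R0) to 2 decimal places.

3.63

lx = nx/n0 = nx/2000: 1, 0.581, 0.383, 0.221, 0.123, 0.078, 0.049
lx·mx by age: 0, 0, 2.298, 0.884, 0.246, 0.156, 0.049
R0 = Σ lx·mx = 3.633 → 3.63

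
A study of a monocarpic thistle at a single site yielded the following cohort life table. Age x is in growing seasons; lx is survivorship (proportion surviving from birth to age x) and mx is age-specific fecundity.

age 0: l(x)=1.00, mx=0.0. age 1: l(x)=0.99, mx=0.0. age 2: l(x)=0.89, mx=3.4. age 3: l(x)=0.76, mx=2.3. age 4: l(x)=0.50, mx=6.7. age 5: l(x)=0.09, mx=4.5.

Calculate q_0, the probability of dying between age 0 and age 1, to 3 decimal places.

0.010

q_0 = (l_0 − l_1) / l_0 = (1 − 0.99) / 1
     = 0.01 / 1 = 0.01 → 0.010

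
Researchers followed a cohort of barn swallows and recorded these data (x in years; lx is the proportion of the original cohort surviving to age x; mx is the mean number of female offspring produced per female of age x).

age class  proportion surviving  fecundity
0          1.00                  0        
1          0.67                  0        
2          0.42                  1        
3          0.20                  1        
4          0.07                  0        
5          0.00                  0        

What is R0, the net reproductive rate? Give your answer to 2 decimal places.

lx·mx by age: 0, 0, 0.42, 0.2, 0, 0
R0 = Σ lx·mx = 0.62 → 0.62

0.62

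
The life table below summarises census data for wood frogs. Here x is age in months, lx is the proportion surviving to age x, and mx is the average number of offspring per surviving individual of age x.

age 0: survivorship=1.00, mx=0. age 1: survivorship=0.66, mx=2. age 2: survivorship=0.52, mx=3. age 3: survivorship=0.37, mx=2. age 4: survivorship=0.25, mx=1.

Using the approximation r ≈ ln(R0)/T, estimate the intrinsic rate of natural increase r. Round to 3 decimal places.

R0 = Σ lx·mx = 0 + 1.32 + 1.56 + 0.74 + 0.25 = 3.87
Σ x·lx·mx = 7.66; T = 7.66/3.87 = 1.97933…
r ≈ ln(R0)/T = ln(3.87)/1.97933… = 0.68369… → 0.684

0.684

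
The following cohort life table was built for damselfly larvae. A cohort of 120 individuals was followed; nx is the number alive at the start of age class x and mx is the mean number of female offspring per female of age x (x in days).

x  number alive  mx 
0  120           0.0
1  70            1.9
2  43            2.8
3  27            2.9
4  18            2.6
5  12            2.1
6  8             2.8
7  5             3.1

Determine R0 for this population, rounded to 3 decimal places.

3.680

lx = nx/n0 = nx/120: 1, 0.58333…, 0.35833…, 0.225, 0.15, 0.1, 0.06667…, 0.04167…
lx·mx by age: 0, 1.108333…, 1.003333…, 0.6525, 0.39, 0.21, 0.186667…, 0.129167…
R0 = Σ lx·mx = 3.68… → 3.680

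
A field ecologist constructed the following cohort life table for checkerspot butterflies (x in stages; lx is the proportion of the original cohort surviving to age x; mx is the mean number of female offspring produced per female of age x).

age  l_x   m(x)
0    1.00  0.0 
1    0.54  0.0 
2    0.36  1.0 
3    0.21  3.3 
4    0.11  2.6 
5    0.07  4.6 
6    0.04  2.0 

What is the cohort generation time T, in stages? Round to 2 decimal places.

3.47

lx·mx: 0, 0, 0.36, 0.693, 0.286, 0.322, 0.08 → R0 = 1.741
x·lx·mx: 0, 0, 0.72, 2.079, 1.144, 1.61, 0.48 → Σ = 6.033
T = 6.033 / 1.741 = 3.46525… → 3.47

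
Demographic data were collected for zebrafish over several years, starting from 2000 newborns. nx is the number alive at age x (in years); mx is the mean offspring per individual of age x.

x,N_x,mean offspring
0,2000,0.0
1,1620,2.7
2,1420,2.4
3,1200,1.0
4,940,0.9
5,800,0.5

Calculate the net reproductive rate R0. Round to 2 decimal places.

5.11

lx = nx/n0 = nx/2000: 1, 0.81, 0.71, 0.6, 0.47, 0.4
lx·mx by age: 0, 2.187, 1.704, 0.6, 0.423, 0.2
R0 = Σ lx·mx = 5.114 → 5.11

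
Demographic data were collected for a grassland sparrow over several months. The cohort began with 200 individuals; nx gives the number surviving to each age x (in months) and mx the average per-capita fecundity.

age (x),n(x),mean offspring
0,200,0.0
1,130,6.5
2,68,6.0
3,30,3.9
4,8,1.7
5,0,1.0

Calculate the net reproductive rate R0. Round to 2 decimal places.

lx = nx/n0 = nx/200: 1, 0.65, 0.34, 0.15, 0.04, 0
lx·mx by age: 0, 4.225, 2.04, 0.585, 0.068, 0
R0 = Σ lx·mx = 6.918 → 6.92

6.92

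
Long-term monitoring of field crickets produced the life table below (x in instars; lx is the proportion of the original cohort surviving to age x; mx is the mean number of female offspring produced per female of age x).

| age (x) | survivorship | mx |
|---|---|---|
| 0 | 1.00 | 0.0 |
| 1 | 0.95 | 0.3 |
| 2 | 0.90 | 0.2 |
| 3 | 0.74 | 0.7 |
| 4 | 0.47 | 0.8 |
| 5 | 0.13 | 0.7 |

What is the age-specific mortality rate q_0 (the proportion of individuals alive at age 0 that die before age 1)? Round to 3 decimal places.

0.050

q_0 = (l_0 − l_1) / l_0 = (1 − 0.95) / 1
     = 0.05 / 1 = 0.05 → 0.050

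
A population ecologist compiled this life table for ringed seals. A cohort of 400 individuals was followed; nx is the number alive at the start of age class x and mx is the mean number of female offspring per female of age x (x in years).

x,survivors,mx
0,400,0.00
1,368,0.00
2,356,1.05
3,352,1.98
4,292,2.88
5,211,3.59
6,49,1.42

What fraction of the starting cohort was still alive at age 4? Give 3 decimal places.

0.730

l_4 = n_4/n_0 = 292/400 = 0.73 → 0.730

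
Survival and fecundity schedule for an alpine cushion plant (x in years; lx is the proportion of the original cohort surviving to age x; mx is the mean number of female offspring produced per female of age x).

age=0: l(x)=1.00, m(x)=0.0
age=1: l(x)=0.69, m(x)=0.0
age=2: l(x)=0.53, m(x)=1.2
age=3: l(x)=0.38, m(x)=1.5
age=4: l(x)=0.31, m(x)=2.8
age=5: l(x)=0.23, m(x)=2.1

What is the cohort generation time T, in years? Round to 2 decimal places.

3.47

lx·mx: 0, 0, 0.636, 0.57, 0.868, 0.483 → R0 = 2.557
x·lx·mx: 0, 0, 1.272, 1.71, 3.472, 2.415 → Σ = 8.869
T = 8.869 / 2.557 = 3.468518… → 3.47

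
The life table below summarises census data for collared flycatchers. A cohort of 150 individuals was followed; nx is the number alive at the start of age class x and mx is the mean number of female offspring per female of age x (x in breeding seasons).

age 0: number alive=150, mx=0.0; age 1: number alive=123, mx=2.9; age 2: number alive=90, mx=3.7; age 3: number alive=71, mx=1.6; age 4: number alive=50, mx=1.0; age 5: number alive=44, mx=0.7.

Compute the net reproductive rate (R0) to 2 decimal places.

lx = nx/n0 = nx/150: 1, 0.82, 0.6, 0.47333…, 0.33333…, 0.29333…
lx·mx by age: 0, 2.378, 2.22, 0.757333…, 0.333333…, 0.205333…
R0 = Σ lx·mx = 5.894… → 5.89

5.89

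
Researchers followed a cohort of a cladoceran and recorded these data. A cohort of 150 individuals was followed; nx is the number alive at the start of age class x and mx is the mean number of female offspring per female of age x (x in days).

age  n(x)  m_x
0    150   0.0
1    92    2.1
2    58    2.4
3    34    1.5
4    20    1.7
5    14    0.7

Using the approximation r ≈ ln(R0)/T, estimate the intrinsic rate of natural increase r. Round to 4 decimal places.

0.5523

lx = nx/n0 = nx/150: 1, 0.61333…, 0.38667…, 0.22667…, 0.13333…, 0.09333…
R0 = Σ lx·mx = 0 + 1.288… + 0.928… + 0.34… + 0.22667… + 0.06533… = 2.848…
Σ x·lx·mx = 5.397333…; T = 5.397333…/2.848… = 1.89513…
r ≈ ln(R0)/T = ln(2.848…)/1.89513… = 0.552266… → 0.5523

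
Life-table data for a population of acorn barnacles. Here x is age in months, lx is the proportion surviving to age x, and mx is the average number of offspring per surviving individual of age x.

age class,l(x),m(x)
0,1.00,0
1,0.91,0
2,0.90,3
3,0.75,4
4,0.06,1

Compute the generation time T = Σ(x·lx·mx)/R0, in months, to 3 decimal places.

lx·mx: 0, 0, 2.7, 3, 0.06 → R0 = 5.76
x·lx·mx: 0, 0, 5.4, 9, 0.24 → Σ = 14.64
T = 14.64 / 5.76 = 2.541667… → 2.542

2.542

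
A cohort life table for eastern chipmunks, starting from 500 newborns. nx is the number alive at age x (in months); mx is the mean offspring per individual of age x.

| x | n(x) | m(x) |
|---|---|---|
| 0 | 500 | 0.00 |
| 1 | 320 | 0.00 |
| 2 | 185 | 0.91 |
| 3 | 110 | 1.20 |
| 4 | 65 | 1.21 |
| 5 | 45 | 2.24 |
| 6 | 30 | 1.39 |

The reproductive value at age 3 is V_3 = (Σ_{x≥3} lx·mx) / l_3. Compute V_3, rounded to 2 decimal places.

lx = nx/n0 = nx/500: 1, 0.64, 0.37, 0.22, 0.13, 0.09, 0.06
lx·mx for x ≥ 3: 0.264, 0.1573, 0.2016, 0.0834 → sum = 0.7063
V_3 = 0.7063 / l_3 = 0.7063 / 0.22 = 3.210455… → 3.21

3.21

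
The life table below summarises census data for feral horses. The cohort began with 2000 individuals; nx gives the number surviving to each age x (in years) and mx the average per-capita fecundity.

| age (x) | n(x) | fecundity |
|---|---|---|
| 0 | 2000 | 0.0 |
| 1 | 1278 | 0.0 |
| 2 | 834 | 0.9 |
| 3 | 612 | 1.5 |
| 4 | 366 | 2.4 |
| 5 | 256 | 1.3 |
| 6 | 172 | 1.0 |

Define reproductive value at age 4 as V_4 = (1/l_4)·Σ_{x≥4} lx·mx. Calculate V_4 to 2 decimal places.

3.78

lx = nx/n0 = nx/2000: 1, 0.639, 0.417, 0.306, 0.183, 0.128, 0.086
lx·mx for x ≥ 4: 0.4392, 0.1664, 0.086 → sum = 0.6916
V_4 = 0.6916 / l_4 = 0.6916 / 0.183 = 3.779235… → 3.78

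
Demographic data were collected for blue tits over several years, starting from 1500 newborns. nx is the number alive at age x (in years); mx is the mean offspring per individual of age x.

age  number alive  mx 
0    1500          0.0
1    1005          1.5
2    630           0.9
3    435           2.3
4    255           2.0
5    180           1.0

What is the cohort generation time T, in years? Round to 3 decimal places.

2.280

lx = nx/n0 = nx/1500: 1, 0.67, 0.42, 0.29, 0.17, 0.12
lx·mx: 0, 1.005, 0.378, 0.667, 0.34, 0.12 → R0 = 2.51
x·lx·mx: 0, 1.005, 0.756, 2.001, 1.36, 0.6 → Σ = 5.722
T = 5.722 / 2.51 = 2.279681… → 2.280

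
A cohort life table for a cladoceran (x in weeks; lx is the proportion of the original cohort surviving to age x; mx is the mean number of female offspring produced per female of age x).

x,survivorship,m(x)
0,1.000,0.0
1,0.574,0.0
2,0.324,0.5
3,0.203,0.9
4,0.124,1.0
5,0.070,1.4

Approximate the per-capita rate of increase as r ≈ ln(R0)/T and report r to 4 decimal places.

R0 = Σ lx·mx = 0 + 0 + 0.162 + 0.1827 + 0.124 + 0.098 = 0.5667
Σ x·lx·mx = 1.8581; T = 1.8581/0.5667 = 3.27881…
r ≈ ln(R0)/T = ln(0.5667)/3.27881… = -0.173211… → -0.1732

-0.1732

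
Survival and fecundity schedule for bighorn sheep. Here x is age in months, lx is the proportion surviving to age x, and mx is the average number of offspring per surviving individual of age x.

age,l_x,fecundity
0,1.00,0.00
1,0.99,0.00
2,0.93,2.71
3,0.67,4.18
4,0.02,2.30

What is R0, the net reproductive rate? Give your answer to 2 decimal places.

lx·mx by age: 0, 0, 2.5203, 2.8006, 0.046
R0 = Σ lx·mx = 5.3669 → 5.37

5.37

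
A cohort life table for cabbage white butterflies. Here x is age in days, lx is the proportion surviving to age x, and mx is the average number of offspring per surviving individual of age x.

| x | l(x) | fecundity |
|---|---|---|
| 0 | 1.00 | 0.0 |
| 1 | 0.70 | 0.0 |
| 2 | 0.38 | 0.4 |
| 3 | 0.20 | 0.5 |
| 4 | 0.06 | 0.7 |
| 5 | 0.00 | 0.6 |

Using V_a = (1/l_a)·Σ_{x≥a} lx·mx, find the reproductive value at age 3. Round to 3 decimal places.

0.710

lx·mx for x ≥ 3: 0.1, 0.042, 0 → sum = 0.142
V_3 = 0.142 / l_3 = 0.142 / 0.2 = 0.71 → 0.710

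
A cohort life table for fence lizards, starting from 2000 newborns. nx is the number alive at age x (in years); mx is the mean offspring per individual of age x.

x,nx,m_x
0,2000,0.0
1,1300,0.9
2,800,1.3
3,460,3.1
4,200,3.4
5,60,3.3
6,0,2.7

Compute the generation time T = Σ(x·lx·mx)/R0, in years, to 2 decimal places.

lx = nx/n0 = nx/2000: 1, 0.65, 0.4, 0.23, 0.1, 0.03, 0
lx·mx: 0, 0.585, 0.52, 0.713, 0.34, 0.099, 0 → R0 = 2.257
x·lx·mx: 0, 0.585, 1.04, 2.139, 1.36, 0.495, 0 → Σ = 5.619
T = 5.619 / 2.257 = 2.489588… → 2.49

2.49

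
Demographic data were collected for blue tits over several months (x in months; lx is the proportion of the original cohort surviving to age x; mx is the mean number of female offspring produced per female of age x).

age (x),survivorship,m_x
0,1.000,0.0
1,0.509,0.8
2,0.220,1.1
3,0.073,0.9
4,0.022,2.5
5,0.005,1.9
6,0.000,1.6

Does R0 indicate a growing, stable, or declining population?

declining

R0 = Σ lx·mx = 0 + 0.4072 + 0.242 + 0.0657 + 0.055 + 0.0095 + 0 = 0.7794
R0 < 1, so the population is declining.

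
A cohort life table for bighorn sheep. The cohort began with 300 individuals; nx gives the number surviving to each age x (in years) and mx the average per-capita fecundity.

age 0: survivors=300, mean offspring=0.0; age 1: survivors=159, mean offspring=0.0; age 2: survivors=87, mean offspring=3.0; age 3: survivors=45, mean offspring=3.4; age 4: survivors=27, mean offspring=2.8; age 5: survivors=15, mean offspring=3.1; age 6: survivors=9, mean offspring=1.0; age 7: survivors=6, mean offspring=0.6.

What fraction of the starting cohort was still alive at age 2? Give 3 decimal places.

0.290

l_2 = n_2/n_0 = 87/300 = 0.29 → 0.290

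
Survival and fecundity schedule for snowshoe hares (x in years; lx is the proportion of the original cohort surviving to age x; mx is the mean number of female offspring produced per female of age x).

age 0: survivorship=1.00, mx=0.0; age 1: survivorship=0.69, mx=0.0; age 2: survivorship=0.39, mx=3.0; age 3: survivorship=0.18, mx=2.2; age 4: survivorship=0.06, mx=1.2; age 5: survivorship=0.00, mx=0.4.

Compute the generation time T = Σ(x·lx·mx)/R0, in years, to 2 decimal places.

2.33

lx·mx: 0, 0, 1.17, 0.396, 0.072, 0 → R0 = 1.638
x·lx·mx: 0, 0, 2.34, 1.188, 0.288, 0 → Σ = 3.816
T = 3.816 / 1.638 = 2.32967… → 2.33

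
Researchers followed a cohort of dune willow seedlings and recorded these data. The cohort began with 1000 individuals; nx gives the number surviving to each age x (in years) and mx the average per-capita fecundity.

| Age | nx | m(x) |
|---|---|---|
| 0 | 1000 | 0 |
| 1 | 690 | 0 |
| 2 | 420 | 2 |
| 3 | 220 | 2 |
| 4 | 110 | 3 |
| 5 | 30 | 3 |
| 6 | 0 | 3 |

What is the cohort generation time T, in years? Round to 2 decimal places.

lx = nx/n0 = nx/1000: 1, 0.69, 0.42, 0.22, 0.11, 0.03, 0
lx·mx: 0, 0, 0.84, 0.44, 0.33, 0.09, 0 → R0 = 1.7
x·lx·mx: 0, 0, 1.68, 1.32, 1.32, 0.45, 0 → Σ = 4.77
T = 4.77 / 1.7 = 2.805882… → 2.81

2.81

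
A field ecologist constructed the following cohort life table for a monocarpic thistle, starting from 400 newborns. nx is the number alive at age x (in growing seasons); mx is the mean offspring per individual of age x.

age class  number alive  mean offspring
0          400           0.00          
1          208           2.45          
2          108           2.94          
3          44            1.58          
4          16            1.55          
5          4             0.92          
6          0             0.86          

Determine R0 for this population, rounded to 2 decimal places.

lx = nx/n0 = nx/400: 1, 0.52, 0.27, 0.11, 0.04, 0.01, 0
lx·mx by age: 0, 1.274, 0.7938, 0.1738, 0.062, 0.0092, 0
R0 = Σ lx·mx = 2.3128 → 2.31

2.31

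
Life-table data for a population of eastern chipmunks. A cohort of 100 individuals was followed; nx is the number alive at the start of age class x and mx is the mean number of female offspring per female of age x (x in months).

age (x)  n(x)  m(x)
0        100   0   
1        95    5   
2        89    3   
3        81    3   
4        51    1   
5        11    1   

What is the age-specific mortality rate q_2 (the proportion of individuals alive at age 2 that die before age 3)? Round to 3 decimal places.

0.090

lx = nx/n0 = nx/100: 1, 0.95, 0.89, 0.81, 0.51, 0.11
q_2 = (l_2 − l_3) / l_2 = (0.89 − 0.81) / 0.89
     = 0.08 / 0.89 = 0.089888… → 0.090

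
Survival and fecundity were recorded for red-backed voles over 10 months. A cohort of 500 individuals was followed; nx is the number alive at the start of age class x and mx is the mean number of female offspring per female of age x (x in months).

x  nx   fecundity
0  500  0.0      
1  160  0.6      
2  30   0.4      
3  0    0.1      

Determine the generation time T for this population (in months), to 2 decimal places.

1.11

lx = nx/n0 = nx/500: 1, 0.32, 0.06, 0
lx·mx: 0, 0.192, 0.024, 0 → R0 = 0.216
x·lx·mx: 0, 0.192, 0.048, 0 → Σ = 0.24
T = 0.24 / 0.216 = 1.111111… → 1.11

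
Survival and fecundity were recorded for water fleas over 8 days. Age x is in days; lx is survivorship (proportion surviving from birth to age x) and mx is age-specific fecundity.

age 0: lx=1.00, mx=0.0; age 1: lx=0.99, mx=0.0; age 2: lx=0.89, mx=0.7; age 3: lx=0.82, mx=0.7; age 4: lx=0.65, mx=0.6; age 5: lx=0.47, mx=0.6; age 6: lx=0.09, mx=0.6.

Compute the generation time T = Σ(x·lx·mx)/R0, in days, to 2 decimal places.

3.26

lx·mx: 0, 0, 0.623, 0.574, 0.39, 0.282, 0.054 → R0 = 1.923
x·lx·mx: 0, 0, 1.246, 1.722, 1.56, 1.41, 0.324 → Σ = 6.262
T = 6.262 / 1.923 = 3.25637… → 3.26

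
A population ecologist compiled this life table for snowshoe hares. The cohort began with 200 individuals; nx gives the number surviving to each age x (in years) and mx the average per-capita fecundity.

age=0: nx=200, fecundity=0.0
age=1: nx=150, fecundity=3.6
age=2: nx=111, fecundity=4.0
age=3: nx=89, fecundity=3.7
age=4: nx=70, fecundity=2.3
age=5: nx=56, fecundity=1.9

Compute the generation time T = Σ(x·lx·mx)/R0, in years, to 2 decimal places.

2.27

lx = nx/n0 = nx/200: 1, 0.75, 0.555, 0.445, 0.35, 0.28
lx·mx: 0, 2.7, 2.22, 1.6465, 0.805, 0.532 → R0 = 7.9035
x·lx·mx: 0, 2.7, 4.44, 4.9395, 3.22, 2.66 → Σ = 17.9595
T = 17.9595 / 7.9035 = 2.272348… → 2.27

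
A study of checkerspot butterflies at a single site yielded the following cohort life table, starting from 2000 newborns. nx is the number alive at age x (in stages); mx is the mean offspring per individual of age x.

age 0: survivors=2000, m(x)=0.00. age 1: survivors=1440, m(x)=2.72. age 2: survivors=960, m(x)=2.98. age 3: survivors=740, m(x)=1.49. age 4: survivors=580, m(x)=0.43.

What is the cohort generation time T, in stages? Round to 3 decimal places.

lx = nx/n0 = nx/2000: 1, 0.72, 0.48, 0.37, 0.29
lx·mx: 0, 1.9584, 1.4304, 0.5513, 0.1247 → R0 = 4.0648
x·lx·mx: 0, 1.9584, 2.8608, 1.6539, 0.4988 → Σ = 6.9719
T = 6.9719 / 4.0648 = 1.715189… → 1.715

1.715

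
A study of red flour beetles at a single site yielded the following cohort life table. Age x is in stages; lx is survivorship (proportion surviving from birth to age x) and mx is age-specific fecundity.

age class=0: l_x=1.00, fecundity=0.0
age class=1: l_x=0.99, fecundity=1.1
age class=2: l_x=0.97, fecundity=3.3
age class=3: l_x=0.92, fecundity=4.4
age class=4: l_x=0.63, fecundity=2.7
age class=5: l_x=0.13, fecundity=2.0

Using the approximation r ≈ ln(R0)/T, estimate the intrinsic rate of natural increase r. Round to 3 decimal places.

R0 = Σ lx·mx = 0 + 1.089 + 3.201 + 4.048 + 1.701 + 0.26 = 10.299
Σ x·lx·mx = 27.739; T = 27.739/10.299 = 2.69337…
r ≈ ln(R0)/T = ln(10.299)/2.69337… = 0.86585… → 0.866

0.866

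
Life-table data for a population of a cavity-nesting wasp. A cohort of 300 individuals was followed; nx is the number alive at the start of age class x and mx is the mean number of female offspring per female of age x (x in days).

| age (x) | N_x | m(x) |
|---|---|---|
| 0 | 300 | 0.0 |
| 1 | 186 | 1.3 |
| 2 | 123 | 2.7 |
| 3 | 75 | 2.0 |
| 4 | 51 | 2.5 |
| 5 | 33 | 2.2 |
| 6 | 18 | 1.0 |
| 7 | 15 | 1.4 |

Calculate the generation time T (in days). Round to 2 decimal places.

2.58

lx = nx/n0 = nx/300: 1, 0.62, 0.41, 0.25, 0.17, 0.11, 0.06, 0.05
lx·mx: 0, 0.806, 1.107, 0.5, 0.425, 0.242, 0.06, 0.07 → R0 = 3.21
x·lx·mx: 0, 0.806, 2.214, 1.5, 1.7, 1.21, 0.36, 0.49 → Σ = 8.28
T = 8.28 / 3.21 = 2.579439… → 2.58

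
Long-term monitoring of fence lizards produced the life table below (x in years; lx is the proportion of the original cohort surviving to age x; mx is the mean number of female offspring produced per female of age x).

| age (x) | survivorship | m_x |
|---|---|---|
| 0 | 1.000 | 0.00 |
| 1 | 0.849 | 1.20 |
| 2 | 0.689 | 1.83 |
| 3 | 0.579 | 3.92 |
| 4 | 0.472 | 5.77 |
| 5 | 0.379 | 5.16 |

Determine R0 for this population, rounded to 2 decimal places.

9.23

lx·mx by age: 0, 1.0188, 1.26087, 2.26968, 2.72344, 1.95564
R0 = Σ lx·mx = 9.22843 → 9.23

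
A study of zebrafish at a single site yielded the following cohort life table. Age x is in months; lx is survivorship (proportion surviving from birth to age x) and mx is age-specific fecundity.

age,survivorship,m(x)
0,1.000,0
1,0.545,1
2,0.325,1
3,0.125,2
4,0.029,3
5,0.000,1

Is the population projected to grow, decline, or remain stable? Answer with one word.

R0 = Σ lx·mx = 0 + 0.545 + 0.325 + 0.25 + 0.087 + 0 = 1.207
R0 > 1, so the population is growing.

growing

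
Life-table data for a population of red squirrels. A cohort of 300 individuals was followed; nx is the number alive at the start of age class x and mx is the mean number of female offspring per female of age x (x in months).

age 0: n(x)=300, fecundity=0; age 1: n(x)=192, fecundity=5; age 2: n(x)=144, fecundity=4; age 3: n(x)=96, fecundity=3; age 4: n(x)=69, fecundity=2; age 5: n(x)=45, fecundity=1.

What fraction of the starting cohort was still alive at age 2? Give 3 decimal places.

0.480

l_2 = n_2/n_0 = 144/300 = 0.48 → 0.480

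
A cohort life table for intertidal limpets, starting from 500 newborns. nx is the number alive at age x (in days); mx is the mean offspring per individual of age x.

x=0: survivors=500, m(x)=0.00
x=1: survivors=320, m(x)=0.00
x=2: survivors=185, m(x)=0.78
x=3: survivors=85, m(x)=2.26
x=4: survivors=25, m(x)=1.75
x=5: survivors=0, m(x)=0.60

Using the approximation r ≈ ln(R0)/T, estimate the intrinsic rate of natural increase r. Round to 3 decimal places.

lx = nx/n0 = nx/500: 1, 0.64, 0.37, 0.17, 0.05, 0
R0 = Σ lx·mx = 0 + 0 + 0.2886 + 0.3842 + 0.0875 + 0 = 0.7603
Σ x·lx·mx = 2.0798; T = 2.0798/0.7603 = 2.7355…
r ≈ ln(R0)/T = ln(0.7603)/2.7355… = -0.10018… → -0.100

-0.100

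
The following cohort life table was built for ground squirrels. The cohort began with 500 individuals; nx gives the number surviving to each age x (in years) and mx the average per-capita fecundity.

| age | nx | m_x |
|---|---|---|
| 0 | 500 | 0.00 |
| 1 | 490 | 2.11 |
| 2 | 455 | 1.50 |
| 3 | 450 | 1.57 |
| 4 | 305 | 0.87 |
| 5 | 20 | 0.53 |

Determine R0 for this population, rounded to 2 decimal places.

lx = nx/n0 = nx/500: 1, 0.98, 0.91, 0.9, 0.61, 0.04
lx·mx by age: 0, 2.0678, 1.365, 1.413, 0.5307, 0.0212
R0 = Σ lx·mx = 5.3977 → 5.40

5.40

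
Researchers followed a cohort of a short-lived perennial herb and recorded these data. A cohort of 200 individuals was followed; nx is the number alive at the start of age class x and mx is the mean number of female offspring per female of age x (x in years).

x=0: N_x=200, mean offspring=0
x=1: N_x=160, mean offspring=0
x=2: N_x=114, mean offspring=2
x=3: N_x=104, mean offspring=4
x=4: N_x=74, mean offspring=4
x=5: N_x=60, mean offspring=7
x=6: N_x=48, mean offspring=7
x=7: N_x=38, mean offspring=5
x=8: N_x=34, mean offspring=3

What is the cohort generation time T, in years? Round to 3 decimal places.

4.603

lx = nx/n0 = nx/200: 1, 0.8, 0.57, 0.52, 0.37, 0.3, 0.24, 0.19, 0.17
lx·mx: 0, 0, 1.14, 2.08, 1.48, 2.1, 1.68, 0.95, 0.51 → R0 = 9.94
x·lx·mx: 0, 0, 2.28, 6.24, 5.92, 10.5, 10.08, 6.65, 4.08 → Σ = 45.75
T = 45.75 / 9.94 = 4.602616… → 4.603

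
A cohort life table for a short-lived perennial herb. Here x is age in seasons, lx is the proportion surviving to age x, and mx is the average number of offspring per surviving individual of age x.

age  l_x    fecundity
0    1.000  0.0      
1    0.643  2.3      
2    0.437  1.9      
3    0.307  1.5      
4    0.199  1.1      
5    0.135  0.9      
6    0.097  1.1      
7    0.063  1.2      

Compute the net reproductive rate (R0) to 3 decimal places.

lx·mx by age: 0, 1.4789, 0.8303, 0.4605, 0.2189, 0.1215, 0.1067, 0.0756
R0 = Σ lx·mx = 3.2924 → 3.292

3.292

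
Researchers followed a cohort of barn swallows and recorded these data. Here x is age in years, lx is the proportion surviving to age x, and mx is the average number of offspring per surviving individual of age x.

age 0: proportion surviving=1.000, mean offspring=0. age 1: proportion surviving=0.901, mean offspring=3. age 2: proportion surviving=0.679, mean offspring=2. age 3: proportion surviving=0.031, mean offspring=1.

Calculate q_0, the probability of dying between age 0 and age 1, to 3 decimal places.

q_0 = (l_0 − l_1) / l_0 = (1 − 0.901) / 1
     = 0.099 / 1 = 0.099 → 0.099

0.099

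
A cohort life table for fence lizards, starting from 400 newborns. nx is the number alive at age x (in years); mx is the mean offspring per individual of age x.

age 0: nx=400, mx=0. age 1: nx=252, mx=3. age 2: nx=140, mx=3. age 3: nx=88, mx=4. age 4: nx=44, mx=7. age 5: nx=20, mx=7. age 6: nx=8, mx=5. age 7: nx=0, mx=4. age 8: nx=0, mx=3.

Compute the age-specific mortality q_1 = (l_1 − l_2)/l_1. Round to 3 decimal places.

0.444

lx = nx/n0 = nx/400: 1, 0.63, 0.35, 0.22, 0.11, 0.05, 0.02, 0, 0
q_1 = (l_1 − l_2) / l_1 = (0.63 − 0.35) / 0.63
     = 0.28 / 0.63 = 0.444444… → 0.444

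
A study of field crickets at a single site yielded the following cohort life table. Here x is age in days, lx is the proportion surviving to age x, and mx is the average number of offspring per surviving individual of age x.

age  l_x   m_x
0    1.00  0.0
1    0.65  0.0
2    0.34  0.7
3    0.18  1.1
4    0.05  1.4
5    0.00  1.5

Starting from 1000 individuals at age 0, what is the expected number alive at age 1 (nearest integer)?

Expected survivors = N0 · l_1 = 1000 × 0.65 = 650 → 650

650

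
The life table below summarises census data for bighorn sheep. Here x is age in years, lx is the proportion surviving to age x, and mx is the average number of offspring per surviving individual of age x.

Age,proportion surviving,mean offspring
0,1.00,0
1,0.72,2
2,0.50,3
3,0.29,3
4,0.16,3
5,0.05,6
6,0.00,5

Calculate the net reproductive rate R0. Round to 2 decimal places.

4.59

lx·mx by age: 0, 1.44, 1.5, 0.87, 0.48, 0.3, 0
R0 = Σ lx·mx = 4.59 → 4.59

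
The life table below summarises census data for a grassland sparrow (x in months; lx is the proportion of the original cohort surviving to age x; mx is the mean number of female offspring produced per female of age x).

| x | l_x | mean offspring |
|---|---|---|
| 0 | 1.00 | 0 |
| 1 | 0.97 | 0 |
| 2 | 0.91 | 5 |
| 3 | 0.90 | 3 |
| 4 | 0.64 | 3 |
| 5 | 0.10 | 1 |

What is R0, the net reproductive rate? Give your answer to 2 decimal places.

9.27

lx·mx by age: 0, 0, 4.55, 2.7, 1.92, 0.1
R0 = Σ lx·mx = 9.27 → 9.27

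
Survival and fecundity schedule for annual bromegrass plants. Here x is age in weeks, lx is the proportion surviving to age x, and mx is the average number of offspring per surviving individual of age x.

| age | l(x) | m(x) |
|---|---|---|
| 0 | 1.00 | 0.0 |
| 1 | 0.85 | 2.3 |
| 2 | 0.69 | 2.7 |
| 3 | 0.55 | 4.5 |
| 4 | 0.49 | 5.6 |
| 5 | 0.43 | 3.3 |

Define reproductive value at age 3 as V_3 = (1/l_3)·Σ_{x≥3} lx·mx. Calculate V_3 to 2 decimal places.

lx·mx for x ≥ 3: 2.475, 2.744, 1.419 → sum = 6.638
V_3 = 6.638 / l_3 = 6.638 / 0.55 = 12.069091… → 12.07

12.07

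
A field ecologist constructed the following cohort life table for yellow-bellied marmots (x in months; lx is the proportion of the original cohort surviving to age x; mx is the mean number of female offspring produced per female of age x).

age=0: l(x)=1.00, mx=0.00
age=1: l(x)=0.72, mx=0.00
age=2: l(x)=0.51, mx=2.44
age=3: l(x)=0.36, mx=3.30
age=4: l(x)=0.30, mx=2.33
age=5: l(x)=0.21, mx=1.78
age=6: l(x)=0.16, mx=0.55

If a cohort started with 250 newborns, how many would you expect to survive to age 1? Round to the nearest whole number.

180

Expected survivors = N0 · l_1 = 250 × 0.72 = 180 → 180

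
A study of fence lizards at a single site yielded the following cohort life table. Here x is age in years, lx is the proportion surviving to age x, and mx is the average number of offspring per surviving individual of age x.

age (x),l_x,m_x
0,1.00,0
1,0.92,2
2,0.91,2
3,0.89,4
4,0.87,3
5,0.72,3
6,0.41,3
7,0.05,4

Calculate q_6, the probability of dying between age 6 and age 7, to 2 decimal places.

q_6 = (l_6 − l_7) / l_6 = (0.41 − 0.05) / 0.41
     = 0.36 / 0.41 = 0.878049… → 0.88

0.88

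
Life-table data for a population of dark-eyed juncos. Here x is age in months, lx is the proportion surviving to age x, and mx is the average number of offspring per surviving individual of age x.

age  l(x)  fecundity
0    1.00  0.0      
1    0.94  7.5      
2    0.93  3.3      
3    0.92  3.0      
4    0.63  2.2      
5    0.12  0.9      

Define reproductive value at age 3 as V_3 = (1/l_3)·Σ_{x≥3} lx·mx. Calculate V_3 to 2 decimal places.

4.62

lx·mx for x ≥ 3: 2.76, 1.386, 0.108 → sum = 4.254
V_3 = 4.254 / l_3 = 4.254 / 0.92 = 4.623913… → 4.62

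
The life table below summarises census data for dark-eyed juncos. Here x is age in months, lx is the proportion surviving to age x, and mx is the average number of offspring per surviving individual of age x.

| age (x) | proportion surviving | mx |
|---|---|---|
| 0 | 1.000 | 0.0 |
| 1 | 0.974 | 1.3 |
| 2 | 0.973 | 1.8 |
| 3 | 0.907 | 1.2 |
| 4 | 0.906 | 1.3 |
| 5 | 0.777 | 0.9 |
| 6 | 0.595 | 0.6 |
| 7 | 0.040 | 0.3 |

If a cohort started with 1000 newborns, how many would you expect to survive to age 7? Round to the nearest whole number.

40

Expected survivors = N0 · l_7 = 1000 × 0.040 = 40 → 40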